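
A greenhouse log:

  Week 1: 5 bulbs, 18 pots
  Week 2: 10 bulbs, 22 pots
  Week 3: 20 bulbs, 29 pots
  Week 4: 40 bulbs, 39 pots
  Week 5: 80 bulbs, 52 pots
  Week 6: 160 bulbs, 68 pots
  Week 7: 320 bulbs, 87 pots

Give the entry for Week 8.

640 bulbs, 109 pots

Bulbs: ×2 each step; 5, 10, 20, 40, 80, 160, 320 → 640.
Pots goes 18, 22, 29, 39, 52, 68, 87 → 109 (differences are 4, 7, 10, … (increasing by 3 each time)).
So the next record is 640 bulbs, 109 pots.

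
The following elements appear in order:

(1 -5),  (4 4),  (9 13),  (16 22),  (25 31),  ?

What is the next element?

For the first part, perfect squares: 1², 2², 3², …: 1, 4, 9, 16, 25 → 36.
Second part — +9 each step: -5, 4, 13, 22, 31 → 40.
Putting it together: (36 40).

(36 40)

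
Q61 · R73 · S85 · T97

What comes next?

Letter: letters move forward 1 place in the alphabet; Q, R, S, T → U.
Second component: 61, 73, 85, 97 → 109 (+12 each step).
Combining the parts gives U109.

U109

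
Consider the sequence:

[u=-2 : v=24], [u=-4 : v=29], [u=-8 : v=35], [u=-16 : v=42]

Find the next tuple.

For the u, ×2 each step: -2, -4, -8, -16 → -32.
V: differences are 5, 6, 7, … (increasing by 1 each time), so 24, 29, 35, 42 → 50.
Putting it together: [u=-32 : v=50].

[u=-32 : v=50]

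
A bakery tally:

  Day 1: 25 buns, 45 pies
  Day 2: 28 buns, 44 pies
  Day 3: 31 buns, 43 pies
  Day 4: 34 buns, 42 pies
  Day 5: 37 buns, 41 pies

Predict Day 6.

Buns: +3 each step; 25, 28, 31, 34, 37 → 40.
Pies: −1 each step; 45, 44, 43, 42, 41 → 40.
So the next line is 40 buns, 40 pies.

40 buns, 40 pies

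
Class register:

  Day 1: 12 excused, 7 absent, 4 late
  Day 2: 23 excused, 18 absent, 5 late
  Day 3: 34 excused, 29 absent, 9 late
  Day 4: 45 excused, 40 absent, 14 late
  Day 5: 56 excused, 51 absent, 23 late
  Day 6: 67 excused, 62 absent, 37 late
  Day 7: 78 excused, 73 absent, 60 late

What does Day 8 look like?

Excused goes 12, 23, 34, 45, 56, 67, 78 → 89 (+11 each step).
Absent: +11 each step, so 7, 18, 29, 40, 51, 62, 73 → 84.
For the late, each term is the sum of the two before it: 4, 5, 9, 14, 23, 37, 60 → 97.
So the next line is 89 excused, 84 absent, 97 late.

89 excused, 84 absent, 97 late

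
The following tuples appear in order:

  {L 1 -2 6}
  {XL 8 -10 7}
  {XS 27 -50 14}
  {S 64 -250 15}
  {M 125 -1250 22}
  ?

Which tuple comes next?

Size: runs through clothing sizes XS→XL; L, XL, XS, S, M → L.
Second coordinate: perfect cubes: 1³, 2³, 3³, …, so 1, 8, 27, 64, 125 → 216.
Third coordinate: ×5 each step, so -2, -10, -50, -250, -1250 → -6250.
Fourth coordinate: alternating steps +1, +7, +1, +7, …, so 6, 7, 14, 15, 22 → 23.
Putting it together: {L 216 -6250 23}.

{L 216 -6250 23}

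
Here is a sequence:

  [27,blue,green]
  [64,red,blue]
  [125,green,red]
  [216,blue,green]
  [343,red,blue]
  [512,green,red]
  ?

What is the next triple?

First slot goes 27, 64, 125, 216, 343, 512 → 729 (perfect cubes: 3³, 4³, 5³, …).
First colour goes blue, red, green, blue, red, green → blue (repeats blue → red → green).
Second colour goes green, blue, red, green, blue, red → green (repeats green → blue → red).
Combining the parts gives [729,blue,green].

[729,blue,green]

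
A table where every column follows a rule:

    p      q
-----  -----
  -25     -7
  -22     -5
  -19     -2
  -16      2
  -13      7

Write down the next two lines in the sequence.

-10  13; -7  20

Column p: +3 each step, so -25, -22, -19, -16, -13 → -10 → -7.
For the column q, differences are 2, 3, 4, … (increasing by 1 each time): -7, -5, -2, 2, 7 → 13 → 20.
Putting the parts together: -10  13 and then -7  20.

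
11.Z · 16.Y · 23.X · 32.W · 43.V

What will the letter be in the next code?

U

Letter goes Z, Y, X, W, V → U (letters move back 1 place in the alphabet).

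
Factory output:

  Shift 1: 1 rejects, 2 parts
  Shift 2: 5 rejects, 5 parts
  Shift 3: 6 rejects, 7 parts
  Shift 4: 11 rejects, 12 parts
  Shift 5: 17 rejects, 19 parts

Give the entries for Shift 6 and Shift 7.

Rejects — each term is the sum of the two before it: 1, 5, 6, 11, 17 → 28 → 45.
Parts: 2, 5, 7, 12, 19 → 31 → 50 (each term is the sum of the two before it).
So the next two lines are 28 rejects, 31 parts and 45 rejects, 50 parts.

28 rejects, 31 parts; 45 rejects, 50 parts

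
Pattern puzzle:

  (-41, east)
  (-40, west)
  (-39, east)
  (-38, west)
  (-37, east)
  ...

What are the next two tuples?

(-36, west), (-35, east)

First entry: -41, -40, -39, -38, -37 → -36 → -35 (+1 each step).
Direction: alternates east ↔ west; east, west, east, west, east → west → east.
So the next two tuples are (-36, west) and (-35, east).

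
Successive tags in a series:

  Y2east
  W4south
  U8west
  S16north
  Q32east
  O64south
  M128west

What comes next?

K256north

For the letter, letters move back 2 places in the alphabet: Y, W, U, S, Q, O, M → K.
Second component: 2, 4, 8, 16, 32, 64, 128 → 256 (×2 each step).
Direction goes east, south, west, north, east, south, west → north (repeats east → south → west → north).
So the next tag is K256north.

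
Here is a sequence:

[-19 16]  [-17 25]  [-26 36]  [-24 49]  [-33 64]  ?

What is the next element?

[-31 81]

First part: alternating steps +2, −9, +2, −9, …; -19, -17, -26, -24, -33 → -31.
Second part goes 16, 25, 36, 49, 64 → 81 (perfect squares: 4², 5², 6², …).
So the next element is [-31 81].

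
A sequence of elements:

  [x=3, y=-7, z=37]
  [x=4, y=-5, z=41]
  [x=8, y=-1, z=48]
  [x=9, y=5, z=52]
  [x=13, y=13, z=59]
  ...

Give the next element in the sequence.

[x=14, y=23, z=63]

X goes 3, 4, 8, 9, 13 → 14 (alternating steps +1, +4, +1, +4, …).
Y goes -7, -5, -1, 5, 13 → 23 (differences are 2, 4, 6, … (increasing by 2 each time)).
Z — alternating steps +4, +7, +4, +7, …: 37, 41, 48, 52, 59 → 63.
Putting it together: [x=14, y=23, z=63].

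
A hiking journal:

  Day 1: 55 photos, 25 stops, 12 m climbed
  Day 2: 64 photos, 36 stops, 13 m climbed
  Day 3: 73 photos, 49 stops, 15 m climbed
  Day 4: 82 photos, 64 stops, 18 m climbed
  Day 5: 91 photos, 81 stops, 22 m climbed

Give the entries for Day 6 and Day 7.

100 photos, 100 stops, 27 m climbed; 109 photos, 121 stops, 33 m climbed

Photos — +9 each step: 55, 64, 73, 82, 91 → 100 → 109.
Stops: perfect squares: 5², 6², 7², …, so 25, 36, 49, 64, 81 → 100 → 121.
M climbed: differences are 1, 2, 3, … (increasing by 1 each time), so 12, 13, 15, 18, 22 → 27 → 33.
Putting the parts together: 100 photos, 100 stops, 27 m climbed and then 109 photos, 121 stops, 33 m climbed.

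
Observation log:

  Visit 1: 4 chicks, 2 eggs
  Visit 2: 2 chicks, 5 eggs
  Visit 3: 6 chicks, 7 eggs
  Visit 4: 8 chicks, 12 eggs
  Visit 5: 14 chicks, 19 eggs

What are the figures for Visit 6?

For the chicks, each term is the sum of the two before it: 4, 2, 6, 8, 14 → 22.
Eggs: 2, 5, 7, 12, 19 → 31 (each term is the sum of the two before it).
Combining the parts gives 22 chicks, 31 eggs.

22 chicks, 31 eggs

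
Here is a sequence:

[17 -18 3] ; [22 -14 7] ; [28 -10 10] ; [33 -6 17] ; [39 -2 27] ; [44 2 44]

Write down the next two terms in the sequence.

For the first value, alternating steps +5, +6, +5, +6, …: 17, 22, 28, 33, 39, 44 → 50 → 55.
Second value — +4 each step: -18, -14, -10, -6, -2, 2 → 6 → 10.
Third value: 3, 7, 10, 17, 27, 44 → 71 → 115 (each term is the sum of the two before it).
So the next two terms are [50 6 71] and [55 10 115].

[50 6 71], [55 10 115]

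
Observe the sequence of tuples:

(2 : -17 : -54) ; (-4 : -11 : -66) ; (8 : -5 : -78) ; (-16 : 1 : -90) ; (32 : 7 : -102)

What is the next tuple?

(-64 : 13 : -114)

First coordinate — ×(-2) each step: 2, -4, 8, -16, 32 → -64.
Second coordinate: -17, -11, -5, 1, 7 → 13 (+6 each step).
Third coordinate goes -54, -66, -78, -90, -102 → -114 (−12 each step).
So the next tuple is (-64 : 13 : -114).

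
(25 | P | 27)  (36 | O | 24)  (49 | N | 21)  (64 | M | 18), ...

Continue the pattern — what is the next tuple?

(81 | L | 15)

First component — perfect squares: 5², 6², 7², …: 25, 36, 49, 64 → 81.
Letter: letters move back 1 place in the alphabet; P, O, N, M → L.
Third component goes 27, 24, 21, 18 → 15 (−3 each step).
Combining the parts gives (81 | L | 15).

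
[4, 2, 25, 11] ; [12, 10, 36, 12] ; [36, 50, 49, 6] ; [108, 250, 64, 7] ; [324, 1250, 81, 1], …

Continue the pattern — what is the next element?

First value goes 4, 12, 36, 108, 324 → 972 (×3 each step).
Second value: ×5 each step, so 2, 10, 50, 250, 1250 → 6250.
Third value: 25, 36, 49, 64, 81 → 100 (perfect squares: 5², 6², 7², …).
Fourth value: 11, 12, 6, 7, 1 → 2 (alternating steps +1, −6, +1, −6, …).
Putting it together: [972, 6250, 100, 2].

[972, 6250, 100, 2]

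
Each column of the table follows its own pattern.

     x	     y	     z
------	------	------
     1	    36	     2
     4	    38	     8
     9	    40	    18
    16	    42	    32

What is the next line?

Column x: perfect squares: 1², 2², 3², …; 1, 4, 9, 16 → 25.
Column y: 36, 38, 40, 42 → 44 (+2 each step).
Column z: always 2 × the column x, so 2, 8, 18, 32 → 50.
Combining the parts gives 25  44  50.

25  44  50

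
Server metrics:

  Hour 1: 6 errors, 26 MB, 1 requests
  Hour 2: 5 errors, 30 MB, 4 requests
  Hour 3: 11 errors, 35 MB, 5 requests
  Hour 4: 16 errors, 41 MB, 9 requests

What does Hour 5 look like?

27 errors, 48 MB, 14 requests

Errors — each term is the sum of the two before it: 6, 5, 11, 16 → 27.
For the MB, differences are 4, 5, 6, … (increasing by 1 each time): 26, 30, 35, 41 → 48.
Requests — each term is the sum of the two before it: 1, 4, 5, 9 → 14.
So the next record is 27 errors, 48 MB, 14 requests.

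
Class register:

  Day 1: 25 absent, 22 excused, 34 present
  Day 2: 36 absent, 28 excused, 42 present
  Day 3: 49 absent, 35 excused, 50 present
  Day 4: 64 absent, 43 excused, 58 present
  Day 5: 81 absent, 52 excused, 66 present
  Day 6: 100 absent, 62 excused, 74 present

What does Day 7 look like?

For the absent, perfect squares: 5², 6², 7², …: 25, 36, 49, 64, 81, 100 → 121.
Excused: differences are 6, 7, 8, … (increasing by 1 each time), so 22, 28, 35, 43, 52, 62 → 73.
Present — +8 each step: 34, 42, 50, 58, 66, 74 → 82.
Putting it together: 121 absent, 73 excused, 82 present.

121 absent, 73 excused, 82 present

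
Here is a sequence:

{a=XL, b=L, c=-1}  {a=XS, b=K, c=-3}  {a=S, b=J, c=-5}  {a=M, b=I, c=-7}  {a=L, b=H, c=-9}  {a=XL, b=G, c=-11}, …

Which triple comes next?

{a=XS, b=F, c=-13}

A: XL, XS, S, M, L, XL → XS (repeats XL → XS → S → M → L).
B: letters move back 1 place in the alphabet; L, K, J, I, H, G → F.
C: −2 each step; -1, -3, -5, -7, -9, -11 → -13.
So the next triple is {a=XS, b=F, c=-13}.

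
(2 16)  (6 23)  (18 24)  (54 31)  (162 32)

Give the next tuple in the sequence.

First component: ×3 each step, so 2, 6, 18, 54, 162 → 486.
Second component: alternating steps +7, +1, +7, +1, …, so 16, 23, 24, 31, 32 → 39.
So the next tuple is (486 39).

(486 39)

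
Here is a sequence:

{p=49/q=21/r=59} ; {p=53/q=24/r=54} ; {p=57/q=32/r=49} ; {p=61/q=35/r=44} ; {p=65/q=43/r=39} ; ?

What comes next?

{p=69/q=46/r=34}

For the p, +4 each step: 49, 53, 57, 61, 65 → 69.
Q: alternating steps +3, +8, +3, +8, …; 21, 24, 32, 35, 43 → 46.
R goes 59, 54, 49, 44, 39 → 34 (−5 each step).
Putting it together: {p=69/q=46/r=34}.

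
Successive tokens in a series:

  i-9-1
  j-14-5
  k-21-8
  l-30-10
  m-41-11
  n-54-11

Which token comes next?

o-69-10

Letter: letters move forward 1 place in the alphabet; i, j, k, l, m, n → o.
Second component: 9, 14, 21, 30, 41, 54 → 69 (differences are 5, 7, 9, … (increasing by 2 each time)).
Third component — differences are 4, 3, 2, … (decreasing by 1 each time): 1, 5, 8, 10, 11, 11 → 10.
Combining the parts gives o-69-10.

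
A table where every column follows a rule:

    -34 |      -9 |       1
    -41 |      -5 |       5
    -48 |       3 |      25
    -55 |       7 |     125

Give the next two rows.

For the first component, −7 each step: -34, -41, -48, -55 → -62 → -69.
Second component: alternating steps +4, +8, +4, +8, …, so -9, -5, 3, 7 → 15 → 19.
Third component: ×5 each step, so 1, 5, 25, 125 → 625 → 3125.
Putting the parts together: -62  15  625 and then -69  19  3125.

-62  15  625; -69  19  3125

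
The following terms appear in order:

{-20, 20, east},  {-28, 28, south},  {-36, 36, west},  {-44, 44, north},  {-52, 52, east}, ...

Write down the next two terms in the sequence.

For the first value, −8 each step: -20, -28, -36, -44, -52 → -60 → -68.
Second value — always the negative of the first value: 20, 28, 36, 44, 52 → 60 → 68.
Direction: repeats east → south → west → north; east, south, west, north, east → south → west.
Putting the parts together: {-60, 60, south} and then {-68, 68, west}.

{-60, 60, south}, {-68, 68, west}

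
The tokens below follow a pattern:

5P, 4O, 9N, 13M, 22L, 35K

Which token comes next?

57J

First component: 5, 4, 9, 13, 22, 35 → 57 (each term is the sum of the two before it).
Letter: letters move back 1 place in the alphabet; P, O, N, M, L, K → J.
Putting it together: 57J.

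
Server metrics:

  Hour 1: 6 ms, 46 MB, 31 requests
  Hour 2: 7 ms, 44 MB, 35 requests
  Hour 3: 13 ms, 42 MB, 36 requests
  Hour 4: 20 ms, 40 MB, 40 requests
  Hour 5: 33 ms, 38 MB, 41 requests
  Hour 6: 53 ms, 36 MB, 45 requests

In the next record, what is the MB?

34

MB: −2 each step; 46, 44, 42, 40, 38, 36 → 34.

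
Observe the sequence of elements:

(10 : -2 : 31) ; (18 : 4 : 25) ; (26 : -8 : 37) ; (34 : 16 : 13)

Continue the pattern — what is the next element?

(42 : -32 : 61)

For the first entry, +8 each step: 10, 18, 26, 34 → 42.
Second entry — ×(-2) each step: -2, 4, -8, 16 → -32.
For the third entry, together with the second entry always sums to 29: 31, 25, 37, 13 → 61.
Putting it together: (42 : -32 : 61).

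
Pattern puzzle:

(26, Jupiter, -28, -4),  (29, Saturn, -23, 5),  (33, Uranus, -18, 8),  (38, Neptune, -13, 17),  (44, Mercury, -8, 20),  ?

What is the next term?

First coordinate: differences are 3, 4, 5, … (increasing by 1 each time); 26, 29, 33, 38, 44 → 51.
Planet goes Jupiter, Saturn, Uranus, Neptune, Mercury → Venus (runs through the planets Mercury→Neptune).
Third coordinate — +5 each step: -28, -23, -18, -13, -8 → -3.
Fourth coordinate: alternating steps +9, +3, +9, +3, …; -4, 5, 8, 17, 20 → 29.
So the next term is (51, Venus, -3, 29).

(51, Venus, -3, 29)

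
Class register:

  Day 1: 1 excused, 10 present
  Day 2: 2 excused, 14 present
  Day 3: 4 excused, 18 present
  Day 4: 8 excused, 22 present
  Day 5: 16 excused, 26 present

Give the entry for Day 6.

Excused: 1, 2, 4, 8, 16 → 32 (×2 each step).
Present: +4 each step, so 10, 14, 18, 22, 26 → 30.
Combining the parts gives 32 excused, 30 present.

32 excused, 30 present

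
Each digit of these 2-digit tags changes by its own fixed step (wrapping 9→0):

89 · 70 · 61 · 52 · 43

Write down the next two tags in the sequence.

First digit: 8, 7, 6, 5, 4 → 3 → 2 (−1 each step, mod 10).
Second digit: 9, 0, 1, 2, 3 → 4 → 5 (+1 each step, mod 10).
Putting the parts together: 34 and then 25.

34 then 25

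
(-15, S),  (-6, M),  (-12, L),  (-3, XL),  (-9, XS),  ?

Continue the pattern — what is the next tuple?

First coordinate: alternating steps +9, −6, +9, −6, …; -15, -6, -12, -3, -9 → 0.
Size — runs through clothing sizes XS→XL: S, M, L, XL, XS → S.
Putting it together: (0, S).

(0, S)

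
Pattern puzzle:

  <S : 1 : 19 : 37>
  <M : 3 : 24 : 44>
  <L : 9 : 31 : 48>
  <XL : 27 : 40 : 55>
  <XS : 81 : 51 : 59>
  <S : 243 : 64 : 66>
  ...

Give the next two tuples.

Size — repeats S → M → L → XL → XS: S, M, L, XL, XS, S → M → L.
For the second coordinate, ×3 each step: 1, 3, 9, 27, 81, 243 → 729 → 2187.
For the third coordinate, differences are 5, 7, 9, … (increasing by 2 each time): 19, 24, 31, 40, 51, 64 → 79 → 96.
Fourth coordinate: 37, 44, 48, 55, 59, 66 → 70 → 77 (alternating steps +7, +4, +7, +4, …).
So the next two tuples are <M : 729 : 79 : 70> and <L : 2187 : 96 : 77>.

<M : 729 : 79 : 70>, <L : 2187 : 96 : 77>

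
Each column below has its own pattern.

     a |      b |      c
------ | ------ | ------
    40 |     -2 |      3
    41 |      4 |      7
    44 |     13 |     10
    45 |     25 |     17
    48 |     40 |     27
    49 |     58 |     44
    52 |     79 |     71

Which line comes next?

53  103  115

Column a: 40, 41, 44, 45, 48, 49, 52 → 53 (alternating steps +1, +3, +1, +3, …).
Column b: differences are 6, 9, 12, … (increasing by 3 each time); -2, 4, 13, 25, 40, 58, 79 → 103.
Column c — each term is the sum of the two before it: 3, 7, 10, 17, 27, 44, 71 → 115.
Putting it together: 53  103  115.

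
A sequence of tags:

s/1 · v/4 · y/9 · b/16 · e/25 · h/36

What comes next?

For the letter, letters move forward 3 places in the alphabet, wrapping Z→A: s, v, y, b, e, h → k.
Second component: 1, 4, 9, 16, 25, 36 → 49 (perfect squares: 1², 2², 3², …).
Combining the parts gives k/49.

k/49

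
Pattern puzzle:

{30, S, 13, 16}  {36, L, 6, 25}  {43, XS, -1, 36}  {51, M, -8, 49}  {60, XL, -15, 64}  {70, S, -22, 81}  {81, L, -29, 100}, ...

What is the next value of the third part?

First part: differences are 6, 7, 8, … (increasing by 1 each time); 30, 36, 43, 51, 60, 70, 81 → 93.
Size — repeats S → L → XS → M → XL: S, L, XS, M, XL, S, L → XS.
Third part: −7 each step, so 13, 6, -1, -8, -15, -22, -29 → -36.
Fourth part: perfect squares: 4², 5², 6², …; 16, 25, 36, 49, 64, 81, 100 → 121.

-36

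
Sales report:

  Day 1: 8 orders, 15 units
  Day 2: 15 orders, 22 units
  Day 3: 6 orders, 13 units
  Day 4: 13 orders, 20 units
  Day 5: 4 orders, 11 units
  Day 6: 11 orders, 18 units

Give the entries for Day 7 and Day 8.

Orders: alternating steps +7, −9, +7, −9, …; 8, 15, 6, 13, 4, 11 → 2 → 9.
Units: always 7 more than the orders; 15, 22, 13, 20, 11, 18 → 9 → 16.
So the next two records are 2 orders, 9 units and 9 orders, 16 units.

2 orders, 9 units; 9 orders, 16 units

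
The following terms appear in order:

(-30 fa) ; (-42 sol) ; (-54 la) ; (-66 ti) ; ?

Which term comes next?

First component: -30, -42, -54, -66 → -78 (−12 each step).
Note goes fa, sol, la, ti → do (runs through the solfège scale do→ti).
Putting it together: (-78 do).

(-78 do)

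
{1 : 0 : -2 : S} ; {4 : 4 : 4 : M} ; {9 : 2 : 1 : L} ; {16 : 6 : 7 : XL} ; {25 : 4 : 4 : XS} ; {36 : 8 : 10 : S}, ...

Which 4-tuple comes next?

For the first entry, perfect squares: 1², 2², 3², …: 1, 4, 9, 16, 25, 36 → 49.
Second entry: alternating steps +4, −2, +4, −2, …; 0, 4, 2, 6, 4, 8 → 6.
Third entry — alternating steps +6, −3, +6, −3, …: -2, 4, 1, 7, 4, 10 → 7.
For the size, repeats S → M → L → XL → XS: S, M, L, XL, XS, S → M.
Combining the parts gives {49 : 6 : 7 : M}.

{49 : 6 : 7 : M}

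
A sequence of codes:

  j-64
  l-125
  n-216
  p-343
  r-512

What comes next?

t-729

Letter: letters move forward 2 places in the alphabet, so j, l, n, p, r → t.
Second component goes 64, 125, 216, 343, 512 → 729 (perfect cubes: 4³, 5³, 6³, …).
So the next code is t-729.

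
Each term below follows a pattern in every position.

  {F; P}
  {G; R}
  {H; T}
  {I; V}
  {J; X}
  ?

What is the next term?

{K; Z}

First letter goes F, G, H, I, J → K (letters move forward 1 place in the alphabet).
Second letter: P, R, T, V, X → Z (letters move forward 2 places in the alphabet).
So the next term is {K; Z}.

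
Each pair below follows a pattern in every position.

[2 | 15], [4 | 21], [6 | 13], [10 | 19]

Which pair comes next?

First slot goes 2, 4, 6, 10 → 16 (each term is the sum of the two before it).
Second slot — alternating steps +6, −8, +6, −8, …: 15, 21, 13, 19 → 11.
So the next pair is [16 | 11].

[16 | 11]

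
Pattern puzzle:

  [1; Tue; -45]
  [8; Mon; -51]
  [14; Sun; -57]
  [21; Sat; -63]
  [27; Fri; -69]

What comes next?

First entry: alternating steps +7, +6, +7, +6, …, so 1, 8, 14, 21, 27 → 34.
Day: Tue, Mon, Sun, Sat, Fri → Thu (runs backward through the weekdays Mon→Sun).
Third entry: −6 each step, so -45, -51, -57, -63, -69 → -75.
So the next tuple is [34; Thu; -75].

[34; Thu; -75]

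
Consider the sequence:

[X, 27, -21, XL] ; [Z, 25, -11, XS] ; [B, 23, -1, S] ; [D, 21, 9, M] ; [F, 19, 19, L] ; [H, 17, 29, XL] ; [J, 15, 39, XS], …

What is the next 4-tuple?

Letter — letters move forward 2 places in the alphabet, wrapping Z→A: X, Z, B, D, F, H, J → L.
Second component: 27, 25, 23, 21, 19, 17, 15 → 13 (−2 each step).
Third component goes -21, -11, -1, 9, 19, 29, 39 → 49 (+10 each step).
Size goes XL, XS, S, M, L, XL, XS → S (repeats XL → XS → S → M → L).
Combining the parts gives [L, 13, 49, S].

[L, 13, 49, S]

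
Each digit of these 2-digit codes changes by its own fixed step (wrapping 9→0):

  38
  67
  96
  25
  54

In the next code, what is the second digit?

3

Second digit goes 8, 7, 6, 5, 4 → 3 (−1 each step, mod 10).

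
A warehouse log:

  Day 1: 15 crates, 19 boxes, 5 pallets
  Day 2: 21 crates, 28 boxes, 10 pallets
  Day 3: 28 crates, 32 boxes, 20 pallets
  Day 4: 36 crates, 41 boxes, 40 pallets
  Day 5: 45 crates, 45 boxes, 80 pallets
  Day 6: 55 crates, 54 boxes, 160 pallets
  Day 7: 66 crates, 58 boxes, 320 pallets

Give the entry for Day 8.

78 crates, 67 boxes, 640 pallets

Crates: 15, 21, 28, 36, 45, 55, 66 → 78 (differences are 6, 7, 8, … (increasing by 1 each time)).
For the boxes, alternating steps +9, +4, +9, +4, …: 19, 28, 32, 41, 45, 54, 58 → 67.
Pallets: ×2 each step, so 5, 10, 20, 40, 80, 160, 320 → 640.
Putting it together: 78 crates, 67 boxes, 640 pallets.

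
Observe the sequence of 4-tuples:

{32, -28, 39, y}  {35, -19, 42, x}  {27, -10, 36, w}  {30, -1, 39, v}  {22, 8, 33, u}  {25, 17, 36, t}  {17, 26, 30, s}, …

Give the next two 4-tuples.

{20, 35, 33, r}, {12, 44, 27, q}

First coordinate: 32, 35, 27, 30, 22, 25, 17 → 20 → 12 (alternating steps +3, −8, +3, −8, …).
Second coordinate — +9 each step: -28, -19, -10, -1, 8, 17, 26 → 35 → 44.
Third coordinate: alternating steps +3, −6, +3, −6, …; 39, 42, 36, 39, 33, 36, 30 → 33 → 27.
Letter goes y, x, w, v, u, t, s → r → q (letters move back 1 place in the alphabet).
Putting the parts together: {20, 35, 33, r} and then {12, 44, 27, q}.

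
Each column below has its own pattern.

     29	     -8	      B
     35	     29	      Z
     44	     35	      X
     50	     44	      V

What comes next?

First component: alternating steps +6, +9, +6, +9, …, so 29, 35, 44, 50 → 59.
Second component — always the previous value of the first component: -8, 29, 35, 44 → 50.
Letter: B, Z, X, V → T (letters move back 2 places in the alphabet, wrapping A→Z).
Putting it together: 59  50  T.

59  50  T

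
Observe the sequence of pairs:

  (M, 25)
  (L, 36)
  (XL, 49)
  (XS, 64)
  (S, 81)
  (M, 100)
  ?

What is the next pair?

(L, 121)

Size: M, L, XL, XS, S, M → L (repeats M → L → XL → XS → S).
Second slot: perfect squares: 5², 6², 7², …, so 25, 36, 49, 64, 81, 100 → 121.
Putting it together: (L, 121).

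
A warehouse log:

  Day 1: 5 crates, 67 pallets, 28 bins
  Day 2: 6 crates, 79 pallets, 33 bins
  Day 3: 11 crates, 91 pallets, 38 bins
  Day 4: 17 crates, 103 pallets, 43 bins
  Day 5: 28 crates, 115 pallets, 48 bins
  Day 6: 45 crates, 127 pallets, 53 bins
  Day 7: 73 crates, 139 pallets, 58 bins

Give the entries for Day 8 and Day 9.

Crates: each term is the sum of the two before it; 5, 6, 11, 17, 28, 45, 73 → 118 → 191.
For the pallets, +12 each step: 67, 79, 91, 103, 115, 127, 139 → 151 → 163.
Bins — +5 each step: 28, 33, 38, 43, 48, 53, 58 → 63 → 68.
Putting the parts together: 118 crates, 151 pallets, 63 bins and then 191 crates, 163 pallets, 68 bins.

118 crates, 151 pallets, 63 bins; 191 crates, 163 pallets, 68 bins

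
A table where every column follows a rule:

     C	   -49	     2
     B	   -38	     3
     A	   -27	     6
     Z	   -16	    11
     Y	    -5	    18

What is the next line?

X  6  27

Letter goes C, B, A, Z, Y → X (letters move back 1 place in the alphabet, wrapping A→Z).
Second component: +11 each step; -49, -38, -27, -16, -5 → 6.
Third component: 2, 3, 6, 11, 18 → 27 (differences are 1, 3, 5, … (increasing by 2 each time)).
So the next line is X  6  27.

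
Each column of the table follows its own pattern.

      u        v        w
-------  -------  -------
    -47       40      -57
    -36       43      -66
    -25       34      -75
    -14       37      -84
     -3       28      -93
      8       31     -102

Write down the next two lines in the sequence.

Column u: +11 each step; -47, -36, -25, -14, -3, 8 → 19 → 30.
Column v: alternating steps +3, −9, +3, −9, …; 40, 43, 34, 37, 28, 31 → 22 → 25.
Column w: −9 each step; -57, -66, -75, -84, -93, -102 → -111 → -120.
So the next two lines are 19  22  -111 and 30  25  -120.

19  22  -111; 30  25  -120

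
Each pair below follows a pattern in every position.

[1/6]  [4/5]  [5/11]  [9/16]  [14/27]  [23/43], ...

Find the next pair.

[37/70]

First part: 1, 4, 5, 9, 14, 23 → 37 (each term is the sum of the two before it).
Second part: 6, 5, 11, 16, 27, 43 → 70 (each term is the sum of the two before it).
Putting it together: [37/70].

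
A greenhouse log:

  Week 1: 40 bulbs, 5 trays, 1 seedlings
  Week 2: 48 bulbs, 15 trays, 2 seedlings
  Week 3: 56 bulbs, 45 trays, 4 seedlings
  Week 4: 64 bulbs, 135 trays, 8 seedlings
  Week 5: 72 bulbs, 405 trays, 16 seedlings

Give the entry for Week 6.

Bulbs: 40, 48, 56, 64, 72 → 80 (+8 each step).
For the trays, ×3 each step: 5, 15, 45, 135, 405 → 1215.
Seedlings: 1, 2, 4, 8, 16 → 32 (×2 each step).
Combining the parts gives 80 bulbs, 1215 trays, 32 seedlings.

80 bulbs, 1215 trays, 32 seedlings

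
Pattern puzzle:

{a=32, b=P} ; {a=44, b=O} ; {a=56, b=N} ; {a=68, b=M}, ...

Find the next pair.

{a=80, b=L}

For the a, +12 each step: 32, 44, 56, 68 → 80.
B: P, O, N, M → L (letters move back 1 place in the alphabet).
So the next pair is {a=80, b=L}.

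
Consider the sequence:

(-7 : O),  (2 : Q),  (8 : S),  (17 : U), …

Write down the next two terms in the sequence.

(23 : W), (32 : Y)

First value: -7, 2, 8, 17 → 23 → 32 (alternating steps +9, +6, +9, +6, …).
Letter: letters move forward 2 places in the alphabet; O, Q, S, U → W → Y.
Putting the parts together: (23 : W) and then (32 : Y).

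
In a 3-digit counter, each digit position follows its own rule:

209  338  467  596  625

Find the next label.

754

First digit — +1 each step, mod 10: 2, 3, 4, 5, 6 → 7.
Second digit: 0, 3, 6, 9, 2 → 5 (+3 each step, mod 10).
Third digit: −1 each step, mod 10; 9, 8, 7, 6, 5 → 4.
Combining the parts gives 754.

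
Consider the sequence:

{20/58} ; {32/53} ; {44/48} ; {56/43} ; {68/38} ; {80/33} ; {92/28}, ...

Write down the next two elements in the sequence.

First component: 20, 32, 44, 56, 68, 80, 92 → 104 → 116 (+12 each step).
Second component — −5 each step: 58, 53, 48, 43, 38, 33, 28 → 23 → 18.
Putting the parts together: {104/23} and then {116/18}.

{104/23}, {116/18}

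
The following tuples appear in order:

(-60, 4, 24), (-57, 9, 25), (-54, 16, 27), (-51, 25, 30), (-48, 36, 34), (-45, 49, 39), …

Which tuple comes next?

First entry — +3 each step: -60, -57, -54, -51, -48, -45 → -42.
Second entry — perfect squares: 2², 3², 4², …: 4, 9, 16, 25, 36, 49 → 64.
Third entry: differences are 1, 2, 3, … (increasing by 1 each time), so 24, 25, 27, 30, 34, 39 → 45.
Combining the parts gives (-42, 64, 45).

(-42, 64, 45)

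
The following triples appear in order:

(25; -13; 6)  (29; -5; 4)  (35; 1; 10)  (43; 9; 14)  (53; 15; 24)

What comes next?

First component — differences are 4, 6, 8, … (increasing by 2 each time): 25, 29, 35, 43, 53 → 65.
Second component — alternating steps +8, +6, +8, +6, …: -13, -5, 1, 9, 15 → 23.
Third component goes 6, 4, 10, 14, 24 → 38 (each term is the sum of the two before it).
So the next triple is (65; 23; 38).

(65; 23; 38)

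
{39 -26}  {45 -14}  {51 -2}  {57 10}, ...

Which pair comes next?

First part: +6 each step; 39, 45, 51, 57 → 63.
Second part: +12 each step, so -26, -14, -2, 10 → 22.
So the next pair is {63 22}.

{63 22}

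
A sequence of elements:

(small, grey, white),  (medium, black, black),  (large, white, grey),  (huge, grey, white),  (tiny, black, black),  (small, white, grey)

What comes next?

(medium, grey, white)

Size: repeats small → medium → large → huge → tiny; small, medium, large, huge, tiny, small → medium.
First shade: repeats grey → black → white, so grey, black, white, grey, black, white → grey.
Second shade: repeats white → black → grey, so white, black, grey, white, black, grey → white.
So the next element is (medium, grey, white).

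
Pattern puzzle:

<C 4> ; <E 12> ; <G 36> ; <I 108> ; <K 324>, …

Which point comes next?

<M 972>

Letter — letters move forward 2 places in the alphabet: C, E, G, I, K → M.
Second slot: ×3 each step, so 4, 12, 36, 108, 324 → 972.
Combining the parts gives <M 972>.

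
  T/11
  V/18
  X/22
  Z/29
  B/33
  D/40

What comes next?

F/44

Letter: letters move forward 2 places in the alphabet, wrapping Z→A; T, V, X, Z, B, D → F.
Second component: alternating steps +7, +4, +7, +4, …; 11, 18, 22, 29, 33, 40 → 44.
So the next token is F/44.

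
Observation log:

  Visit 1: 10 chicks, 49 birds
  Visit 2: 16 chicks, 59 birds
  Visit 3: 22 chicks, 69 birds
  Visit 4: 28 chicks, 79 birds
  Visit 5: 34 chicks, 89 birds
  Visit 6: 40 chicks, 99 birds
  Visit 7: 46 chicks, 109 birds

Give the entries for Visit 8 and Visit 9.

Chicks — +6 each step: 10, 16, 22, 28, 34, 40, 46 → 52 → 58.
Birds: +10 each step, so 49, 59, 69, 79, 89, 99, 109 → 119 → 129.
So the next two lines are 52 chicks, 119 birds and 58 chicks, 129 birds.

52 chicks, 119 birds; 58 chicks, 129 birds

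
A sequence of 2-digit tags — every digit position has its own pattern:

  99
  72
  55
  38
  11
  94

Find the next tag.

First digit: 9, 7, 5, 3, 1, 9 → 7 (−2 each step, mod 10).
Second digit — +3 each step, mod 10: 9, 2, 5, 8, 1, 4 → 7.
Putting it together: 77.

77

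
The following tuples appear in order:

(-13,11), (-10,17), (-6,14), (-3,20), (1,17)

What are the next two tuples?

(4,23), (8,20)

First coordinate — alternating steps +3, +4, +3, +4, …: -13, -10, -6, -3, 1 → 4 → 8.
Second coordinate goes 11, 17, 14, 20, 17 → 23 → 20 (alternating steps +6, −3, +6, −3, …).
Putting the parts together: (4,23) and then (8,20).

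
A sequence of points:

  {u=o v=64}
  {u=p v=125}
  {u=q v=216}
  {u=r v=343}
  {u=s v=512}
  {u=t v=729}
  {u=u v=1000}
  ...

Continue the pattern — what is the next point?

{u=v v=1331}

U goes o, p, q, r, s, t, u → v (letters move forward 1 place in the alphabet).
V: 64, 125, 216, 343, 512, 729, 1000 → 1331 (perfect cubes: 4³, 5³, 6³, …).
Putting it together: {u=v v=1331}.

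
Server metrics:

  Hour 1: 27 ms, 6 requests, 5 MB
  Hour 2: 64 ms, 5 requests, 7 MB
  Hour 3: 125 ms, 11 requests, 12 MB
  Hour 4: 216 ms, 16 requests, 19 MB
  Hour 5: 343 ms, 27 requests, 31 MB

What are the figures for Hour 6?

512 ms, 43 requests, 50 MB

Ms goes 27, 64, 125, 216, 343 → 512 (perfect cubes: 3³, 4³, 5³, …).
Requests: 6, 5, 11, 16, 27 → 43 (each term is the sum of the two before it).
MB: each term is the sum of the two before it; 5, 7, 12, 19, 31 → 50.
Combining the parts gives 512 ms, 43 requests, 50 MB.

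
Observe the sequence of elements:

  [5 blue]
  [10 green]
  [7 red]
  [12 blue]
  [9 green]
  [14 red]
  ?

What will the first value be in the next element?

11

First value: alternating steps +5, −3, +5, −3, …; 5, 10, 7, 12, 9, 14 → 11.
Colour — repeats blue → green → red: blue, green, red, blue, green, red → blue.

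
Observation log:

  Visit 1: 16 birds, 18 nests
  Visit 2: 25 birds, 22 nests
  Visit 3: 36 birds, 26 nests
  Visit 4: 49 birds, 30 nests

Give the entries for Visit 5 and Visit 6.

Birds: 16, 25, 36, 49 → 64 → 81 (perfect squares: 4², 5², 6², …).
Nests goes 18, 22, 26, 30 → 34 → 38 (+4 each step).
So the next two records are 64 birds, 34 nests and 81 birds, 38 nests.

64 birds, 34 nests; 81 birds, 38 nests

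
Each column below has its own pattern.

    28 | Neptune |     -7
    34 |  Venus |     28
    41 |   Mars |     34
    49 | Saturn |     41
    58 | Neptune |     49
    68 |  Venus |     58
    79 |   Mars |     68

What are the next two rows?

91  Saturn  79; 104  Neptune  91

First component — differences are 6, 7, 8, … (increasing by 1 each time): 28, 34, 41, 49, 58, 68, 79 → 91 → 104.
Planet: Neptune, Venus, Mars, Saturn, Neptune, Venus, Mars → Saturn → Neptune (repeats Neptune → Venus → Mars → Saturn).
For the third component, always the previous value of the first component: -7, 28, 34, 41, 49, 58, 68 → 79 → 91.
Putting the parts together: 91  Saturn  79 and then 104  Neptune  91.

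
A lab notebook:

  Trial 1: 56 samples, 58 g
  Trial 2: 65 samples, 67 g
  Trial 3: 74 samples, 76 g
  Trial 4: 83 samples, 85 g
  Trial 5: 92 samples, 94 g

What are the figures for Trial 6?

Samples goes 56, 65, 74, 83, 92 → 101 (+9 each step).
G goes 58, 67, 76, 85, 94 → 103 (always 2 more than the samples).
Combining the parts gives 101 samples, 103 g.

101 samples, 103 g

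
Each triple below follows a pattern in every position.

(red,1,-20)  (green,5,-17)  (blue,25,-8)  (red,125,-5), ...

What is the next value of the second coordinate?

625

For the second coordinate, ×5 each step: 1, 5, 25, 125 → 625.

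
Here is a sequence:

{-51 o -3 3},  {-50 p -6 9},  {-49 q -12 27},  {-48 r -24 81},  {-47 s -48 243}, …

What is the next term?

{-46 t -96 729}

First entry: +1 each step, so -51, -50, -49, -48, -47 → -46.
Letter: letters move forward 1 place in the alphabet, so o, p, q, r, s → t.
Third entry goes -3, -6, -12, -24, -48 → -96 (×2 each step).
Fourth entry: ×3 each step; 3, 9, 27, 81, 243 → 729.
Combining the parts gives {-46 t -96 729}.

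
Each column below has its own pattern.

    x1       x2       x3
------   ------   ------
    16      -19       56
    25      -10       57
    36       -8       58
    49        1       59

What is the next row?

Column x1: perfect squares: 4², 5², 6², …; 16, 25, 36, 49 → 64.
Column x2: alternating steps +9, +2, +9, +2, …, so -19, -10, -8, 1 → 3.
Column x3: 56, 57, 58, 59 → 60 (+1 each step).
Combining the parts gives 64  3  60.

64  3  60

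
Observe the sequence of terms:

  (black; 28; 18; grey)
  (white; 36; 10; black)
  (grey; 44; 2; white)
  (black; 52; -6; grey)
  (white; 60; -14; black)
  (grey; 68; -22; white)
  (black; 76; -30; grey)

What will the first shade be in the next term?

For the first shade, repeats black → white → grey: black, white, grey, black, white, grey, black → white.

white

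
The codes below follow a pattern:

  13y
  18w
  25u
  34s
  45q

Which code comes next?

First component: differences are 5, 7, 9, … (increasing by 2 each time), so 13, 18, 25, 34, 45 → 58.
For the letter, letters move back 2 places in the alphabet: y, w, u, s, q → o.
Putting it together: 58o.

58o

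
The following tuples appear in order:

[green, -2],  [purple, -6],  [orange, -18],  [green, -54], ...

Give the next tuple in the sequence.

Colour: repeats green → purple → orange; green, purple, orange, green → purple.
Second part: -2, -6, -18, -54 → -162 (×3 each step).
Putting it together: [purple, -162].

[purple, -162]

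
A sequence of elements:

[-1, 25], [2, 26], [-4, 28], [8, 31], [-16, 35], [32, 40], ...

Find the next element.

First component — ×(-2) each step: -1, 2, -4, 8, -16, 32 → -64.
Second component — differences are 1, 2, 3, … (increasing by 1 each time): 25, 26, 28, 31, 35, 40 → 46.
Combining the parts gives [-64, 46].

[-64, 46]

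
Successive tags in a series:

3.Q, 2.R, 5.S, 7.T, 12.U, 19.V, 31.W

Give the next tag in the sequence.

First component — each term is the sum of the two before it: 3, 2, 5, 7, 12, 19, 31 → 50.
Letter: letters move forward 1 place in the alphabet, so Q, R, S, T, U, V, W → X.
Combining the parts gives 50.X.

50.X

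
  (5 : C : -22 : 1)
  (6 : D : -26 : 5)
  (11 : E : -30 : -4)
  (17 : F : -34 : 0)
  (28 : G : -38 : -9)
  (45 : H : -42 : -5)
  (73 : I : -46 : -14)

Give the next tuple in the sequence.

(118 : J : -50 : -10)

First part: each term is the sum of the two before it, so 5, 6, 11, 17, 28, 45, 73 → 118.
For the letter, letters move forward 1 place in the alphabet: C, D, E, F, G, H, I → J.
Third part — −4 each step: -22, -26, -30, -34, -38, -42, -46 → -50.
Fourth part — alternating steps +4, −9, +4, −9, …: 1, 5, -4, 0, -9, -5, -14 → -10.
So the next tuple is (118 : J : -50 : -10).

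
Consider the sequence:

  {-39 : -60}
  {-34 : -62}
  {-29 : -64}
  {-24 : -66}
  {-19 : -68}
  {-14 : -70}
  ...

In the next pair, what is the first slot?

First slot goes -39, -34, -29, -24, -19, -14 → -9 (+5 each step).

-9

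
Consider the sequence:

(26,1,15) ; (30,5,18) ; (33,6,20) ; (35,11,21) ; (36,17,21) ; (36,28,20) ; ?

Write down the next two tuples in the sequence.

(35,45,18), (33,73,15)

First entry: differences are 4, 3, 2, … (decreasing by 1 each time), so 26, 30, 33, 35, 36, 36 → 35 → 33.
Second entry — each term is the sum of the two before it: 1, 5, 6, 11, 17, 28 → 45 → 73.
Third entry: differences are 3, 2, 1, … (decreasing by 1 each time); 15, 18, 20, 21, 21, 20 → 18 → 15.
So the next two tuples are (35,45,18) and (33,73,15).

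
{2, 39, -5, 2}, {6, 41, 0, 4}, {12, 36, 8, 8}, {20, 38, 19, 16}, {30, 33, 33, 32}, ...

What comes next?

First coordinate: differences are 4, 6, 8, … (increasing by 2 each time), so 2, 6, 12, 20, 30 → 42.
Second coordinate goes 39, 41, 36, 38, 33 → 35 (alternating steps +2, −5, +2, −5, …).
Third coordinate: differences are 5, 8, 11, … (increasing by 3 each time), so -5, 0, 8, 19, 33 → 50.
Fourth coordinate goes 2, 4, 8, 16, 32 → 64 (×2 each step).
Combining the parts gives {42, 35, 50, 64}.

{42, 35, 50, 64}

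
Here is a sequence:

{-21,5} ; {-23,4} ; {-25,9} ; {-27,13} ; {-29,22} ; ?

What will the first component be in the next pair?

First component: −2 each step; -21, -23, -25, -27, -29 → -31.

-31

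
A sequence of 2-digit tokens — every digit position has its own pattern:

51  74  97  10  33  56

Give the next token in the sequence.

First digit: 5, 7, 9, 1, 3, 5 → 7 (+2 each step, mod 10).
Second digit: +3 each step, mod 10; 1, 4, 7, 0, 3, 6 → 9.
Combining the parts gives 79.

79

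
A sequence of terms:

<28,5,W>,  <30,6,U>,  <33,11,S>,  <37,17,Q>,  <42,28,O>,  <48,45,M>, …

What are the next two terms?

<55,73,K>, <63,118,I>

First entry: differences are 2, 3, 4, … (increasing by 1 each time); 28, 30, 33, 37, 42, 48 → 55 → 63.
Second entry: each term is the sum of the two before it, so 5, 6, 11, 17, 28, 45 → 73 → 118.
Letter: letters move back 2 places in the alphabet; W, U, S, Q, O, M → K → I.
Putting the parts together: <55,73,K> and then <63,118,I>.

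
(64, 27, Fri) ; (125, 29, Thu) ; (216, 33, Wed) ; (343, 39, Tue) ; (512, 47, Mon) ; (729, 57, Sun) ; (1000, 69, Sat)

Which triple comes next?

(1331, 83, Fri)

First slot: perfect cubes: 4³, 5³, 6³, …, so 64, 125, 216, 343, 512, 729, 1000 → 1331.
Second slot: differences are 2, 4, 6, … (increasing by 2 each time); 27, 29, 33, 39, 47, 57, 69 → 83.
Day: runs backward through the weekdays Mon→Sun; Fri, Thu, Wed, Tue, Mon, Sun, Sat → Fri.
Putting it together: (1331, 83, Fri).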